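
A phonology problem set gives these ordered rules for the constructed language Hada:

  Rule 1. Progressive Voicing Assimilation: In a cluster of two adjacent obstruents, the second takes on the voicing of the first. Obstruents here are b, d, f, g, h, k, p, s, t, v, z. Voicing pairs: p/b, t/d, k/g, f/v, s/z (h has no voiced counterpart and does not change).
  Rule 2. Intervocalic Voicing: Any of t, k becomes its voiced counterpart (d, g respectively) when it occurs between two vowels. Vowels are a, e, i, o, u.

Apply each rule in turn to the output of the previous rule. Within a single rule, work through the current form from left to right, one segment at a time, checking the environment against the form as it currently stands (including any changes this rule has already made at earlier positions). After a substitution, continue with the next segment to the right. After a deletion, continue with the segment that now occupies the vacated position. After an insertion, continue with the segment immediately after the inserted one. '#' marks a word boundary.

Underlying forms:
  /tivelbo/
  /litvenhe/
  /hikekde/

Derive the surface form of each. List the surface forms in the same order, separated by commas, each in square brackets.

/tivelbo/:
  Rule 1 Progressive Voicing Assimilation: no change — [tivelbo]
  Rule 2 Intervocalic Voicing: no change — [tivelbo]
/litvenhe/:
  Rule 1 Progressive Voicing Assimilation: [litvenhe] → [litfenhe]
  Rule 2 Intervocalic Voicing: no change — [litfenhe]
/hikekde/:
  Rule 1 Progressive Voicing Assimilation: [hikekde] → [hikekte]
  Rule 2 Intervocalic Voicing: [hikekte] → [higekte]

[tivelbo], [litfenhe], [higekte]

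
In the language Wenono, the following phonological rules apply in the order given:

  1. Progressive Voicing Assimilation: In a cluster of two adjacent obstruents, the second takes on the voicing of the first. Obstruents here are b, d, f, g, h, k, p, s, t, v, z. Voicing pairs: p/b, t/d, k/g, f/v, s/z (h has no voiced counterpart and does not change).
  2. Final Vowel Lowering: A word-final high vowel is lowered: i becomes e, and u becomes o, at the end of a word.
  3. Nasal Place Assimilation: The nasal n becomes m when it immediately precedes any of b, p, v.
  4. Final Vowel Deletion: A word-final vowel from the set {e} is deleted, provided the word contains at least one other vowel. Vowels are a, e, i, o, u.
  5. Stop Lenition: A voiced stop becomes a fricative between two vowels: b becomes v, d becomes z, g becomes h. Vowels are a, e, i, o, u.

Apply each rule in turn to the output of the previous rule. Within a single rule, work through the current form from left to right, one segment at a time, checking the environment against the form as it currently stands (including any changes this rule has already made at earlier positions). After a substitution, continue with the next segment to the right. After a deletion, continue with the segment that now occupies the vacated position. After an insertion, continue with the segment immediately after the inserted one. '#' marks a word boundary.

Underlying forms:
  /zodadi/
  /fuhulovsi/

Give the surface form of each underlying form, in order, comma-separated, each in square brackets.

[zozad], [fuhulovz]

/zodadi/:
  1 Progressive Voicing Assimilation: no change — [zodadi]
  2 Final Vowel Lowering: [zodadi] → [zodade]
  3 Nasal Place Assimilation: no change — [zodade]
  4 Final Vowel Deletion: [zodade] → [zodad]
  5 Stop Lenition: [zodad] → [zozad]
/fuhulovsi/:
  1 Progressive Voicing Assimilation: [fuhulovsi] → [fuhulovzi]
  2 Final Vowel Lowering: [fuhulovzi] → [fuhulovze]
  3 Nasal Place Assimilation: no change — [fuhulovze]
  4 Final Vowel Deletion: [fuhulovze] → [fuhulovz]
  5 Stop Lenition: no change — [fuhulovz]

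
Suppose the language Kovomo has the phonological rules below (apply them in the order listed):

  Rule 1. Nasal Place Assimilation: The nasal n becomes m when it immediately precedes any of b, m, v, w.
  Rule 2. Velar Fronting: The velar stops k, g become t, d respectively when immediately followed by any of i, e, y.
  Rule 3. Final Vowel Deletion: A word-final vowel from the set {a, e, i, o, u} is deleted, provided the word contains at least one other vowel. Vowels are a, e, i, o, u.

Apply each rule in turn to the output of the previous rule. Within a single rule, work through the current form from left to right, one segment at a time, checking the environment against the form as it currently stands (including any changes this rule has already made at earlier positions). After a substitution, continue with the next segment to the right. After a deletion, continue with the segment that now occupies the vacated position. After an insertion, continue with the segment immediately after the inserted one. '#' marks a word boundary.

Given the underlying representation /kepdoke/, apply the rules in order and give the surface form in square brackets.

Rule 1 Nasal Place Assimilation: no change — [kepdoke]
Rule 2 Velar Fronting: [kepdoke] → [tepdote]
Rule 3 Final Vowel Deletion: [tepdote] → [tepdot]

[tepdot]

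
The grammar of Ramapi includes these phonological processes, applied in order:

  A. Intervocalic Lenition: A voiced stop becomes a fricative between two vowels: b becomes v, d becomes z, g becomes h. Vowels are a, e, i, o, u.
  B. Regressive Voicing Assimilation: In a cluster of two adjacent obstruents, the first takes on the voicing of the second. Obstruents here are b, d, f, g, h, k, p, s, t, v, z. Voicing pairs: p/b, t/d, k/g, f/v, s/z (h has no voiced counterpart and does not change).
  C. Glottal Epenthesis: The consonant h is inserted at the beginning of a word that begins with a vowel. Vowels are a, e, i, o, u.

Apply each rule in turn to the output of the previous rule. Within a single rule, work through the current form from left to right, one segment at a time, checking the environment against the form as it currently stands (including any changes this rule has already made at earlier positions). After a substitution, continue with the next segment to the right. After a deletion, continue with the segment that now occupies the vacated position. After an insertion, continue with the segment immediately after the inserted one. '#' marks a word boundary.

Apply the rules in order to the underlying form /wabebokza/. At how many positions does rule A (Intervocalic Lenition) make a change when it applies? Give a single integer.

2

A Intervocalic Lenition: [wabebokza] → [wavevokza]
B Regressive Voicing Assimilation: [wavevokza] → [wavevogza]
C Glottal Epenthesis: no change — [wavevogza]
Rule A changed 2 position(s).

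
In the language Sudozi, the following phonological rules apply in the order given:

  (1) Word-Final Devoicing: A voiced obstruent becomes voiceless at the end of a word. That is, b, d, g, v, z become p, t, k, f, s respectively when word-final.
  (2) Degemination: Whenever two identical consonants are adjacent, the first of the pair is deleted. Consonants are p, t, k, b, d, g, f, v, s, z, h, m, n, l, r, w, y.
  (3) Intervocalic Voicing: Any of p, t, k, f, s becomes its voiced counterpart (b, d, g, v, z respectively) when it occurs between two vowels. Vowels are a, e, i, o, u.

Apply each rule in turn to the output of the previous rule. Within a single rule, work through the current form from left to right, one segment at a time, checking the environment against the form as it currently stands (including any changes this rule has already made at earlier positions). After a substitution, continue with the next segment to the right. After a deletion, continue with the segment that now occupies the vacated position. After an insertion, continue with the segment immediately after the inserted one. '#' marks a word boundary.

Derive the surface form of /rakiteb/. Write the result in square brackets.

(1) Word-Final Devoicing: [rakiteb] → [rakitep]
(2) Degemination: no change — [rakitep]
(3) Intervocalic Voicing: [rakitep] → [ragidep]

[ragidep]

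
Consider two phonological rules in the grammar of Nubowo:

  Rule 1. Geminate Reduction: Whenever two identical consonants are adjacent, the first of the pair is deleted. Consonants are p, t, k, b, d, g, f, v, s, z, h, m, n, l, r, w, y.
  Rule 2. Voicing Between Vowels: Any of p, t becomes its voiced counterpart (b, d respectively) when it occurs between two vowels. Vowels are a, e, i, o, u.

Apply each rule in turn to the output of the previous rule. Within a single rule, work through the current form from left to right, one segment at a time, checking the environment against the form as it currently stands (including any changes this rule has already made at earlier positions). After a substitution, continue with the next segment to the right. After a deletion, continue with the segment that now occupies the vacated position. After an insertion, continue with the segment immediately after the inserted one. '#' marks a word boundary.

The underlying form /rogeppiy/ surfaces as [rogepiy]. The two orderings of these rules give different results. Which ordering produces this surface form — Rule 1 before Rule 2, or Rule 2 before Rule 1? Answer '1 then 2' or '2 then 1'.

2 then 1

Order 1 then 2:
  1 Geminate Reduction: [rogeppiy] → [rogepiy]
  2 Voicing Between Vowels: [rogepiy] → [rogebiy]
  result: [rogebiy]
Order 2 then 1:
  2 Voicing Between Vowels: no change — [rogeppiy]
  1 Geminate Reduction: [rogeppiy] → [rogepiy]
  result: [rogepiy]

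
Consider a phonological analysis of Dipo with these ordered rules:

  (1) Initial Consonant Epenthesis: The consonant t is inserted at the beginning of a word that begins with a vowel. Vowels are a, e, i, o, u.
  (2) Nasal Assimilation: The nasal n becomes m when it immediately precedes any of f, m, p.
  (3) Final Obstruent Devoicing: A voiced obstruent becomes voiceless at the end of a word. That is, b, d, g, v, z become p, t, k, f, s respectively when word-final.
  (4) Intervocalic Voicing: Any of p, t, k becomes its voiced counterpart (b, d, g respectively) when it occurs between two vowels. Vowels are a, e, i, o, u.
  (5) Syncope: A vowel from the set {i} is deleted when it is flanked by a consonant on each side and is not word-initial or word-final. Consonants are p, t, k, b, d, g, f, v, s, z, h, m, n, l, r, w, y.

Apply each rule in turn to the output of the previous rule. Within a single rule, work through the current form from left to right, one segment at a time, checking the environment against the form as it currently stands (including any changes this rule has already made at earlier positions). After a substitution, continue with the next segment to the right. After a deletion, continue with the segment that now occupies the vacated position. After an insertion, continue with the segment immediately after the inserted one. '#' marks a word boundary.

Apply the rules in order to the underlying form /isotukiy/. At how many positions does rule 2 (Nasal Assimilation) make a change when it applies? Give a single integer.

0

(1) Initial Consonant Epenthesis: [isotukiy] → [tisotukiy]
(2) Nasal Assimilation: no change — [tisotukiy]
(3) Final Obstruent Devoicing: no change — [tisotukiy]
(4) Intervocalic Voicing: [tisotukiy] → [tisodugiy]
(5) Syncope: [tisodugiy] → [tsodugy]
Rule 2 changed 0 position(s).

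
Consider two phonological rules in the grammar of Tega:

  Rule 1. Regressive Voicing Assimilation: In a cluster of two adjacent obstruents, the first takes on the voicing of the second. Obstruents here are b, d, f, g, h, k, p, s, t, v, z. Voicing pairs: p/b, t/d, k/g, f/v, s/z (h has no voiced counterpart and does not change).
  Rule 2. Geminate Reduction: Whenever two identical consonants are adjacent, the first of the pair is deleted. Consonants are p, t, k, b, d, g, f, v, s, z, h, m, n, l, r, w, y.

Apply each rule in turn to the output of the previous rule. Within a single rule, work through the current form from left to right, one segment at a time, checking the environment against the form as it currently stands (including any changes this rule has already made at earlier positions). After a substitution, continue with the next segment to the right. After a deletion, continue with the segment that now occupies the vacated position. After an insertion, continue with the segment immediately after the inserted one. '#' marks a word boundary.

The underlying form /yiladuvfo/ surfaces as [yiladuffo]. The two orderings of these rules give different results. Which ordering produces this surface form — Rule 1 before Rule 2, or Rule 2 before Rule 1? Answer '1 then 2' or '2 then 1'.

2 then 1

Order 1 then 2:
  1 Regressive Voicing Assimilation: [yiladuvfo] → [yiladuffo]
  2 Geminate Reduction: [yiladuffo] → [yiladufo]
  result: [yiladufo]
Order 2 then 1:
  2 Geminate Reduction: no change — [yiladuvfo]
  1 Regressive Voicing Assimilation: [yiladuvfo] → [yiladuffo]
  result: [yiladuffo]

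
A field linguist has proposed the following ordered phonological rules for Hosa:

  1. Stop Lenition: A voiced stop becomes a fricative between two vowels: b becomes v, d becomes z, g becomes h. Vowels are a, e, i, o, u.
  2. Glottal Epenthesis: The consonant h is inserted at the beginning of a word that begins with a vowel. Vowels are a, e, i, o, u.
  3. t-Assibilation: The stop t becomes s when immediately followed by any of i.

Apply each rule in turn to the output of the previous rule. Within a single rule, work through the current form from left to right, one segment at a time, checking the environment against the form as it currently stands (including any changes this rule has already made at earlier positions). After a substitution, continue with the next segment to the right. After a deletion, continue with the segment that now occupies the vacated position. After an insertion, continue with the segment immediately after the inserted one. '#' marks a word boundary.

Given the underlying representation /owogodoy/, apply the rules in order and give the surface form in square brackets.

1 Stop Lenition: [owogodoy] → [owohozoy]
2 Glottal Epenthesis: [owohozoy] → [howohozoy]
3 t-Assibilation: no change — [howohozoy]

[howohozoy]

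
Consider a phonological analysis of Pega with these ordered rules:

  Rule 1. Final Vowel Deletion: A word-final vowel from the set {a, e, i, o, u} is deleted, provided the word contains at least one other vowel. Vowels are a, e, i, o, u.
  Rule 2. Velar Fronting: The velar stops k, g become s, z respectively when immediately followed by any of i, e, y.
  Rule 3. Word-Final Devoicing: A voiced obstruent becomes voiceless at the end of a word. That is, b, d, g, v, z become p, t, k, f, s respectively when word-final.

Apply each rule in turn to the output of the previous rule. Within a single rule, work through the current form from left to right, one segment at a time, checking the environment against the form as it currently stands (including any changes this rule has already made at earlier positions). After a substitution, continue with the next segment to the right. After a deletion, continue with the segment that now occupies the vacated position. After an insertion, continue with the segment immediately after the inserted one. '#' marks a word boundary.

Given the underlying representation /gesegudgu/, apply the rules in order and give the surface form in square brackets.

[zesegudk]

Rule 1 Final Vowel Deletion: [gesegudgu] → [gesegudg]
Rule 2 Velar Fronting: [gesegudg] → [zesegudg]
Rule 3 Word-Final Devoicing: [zesegudg] → [zesegudk]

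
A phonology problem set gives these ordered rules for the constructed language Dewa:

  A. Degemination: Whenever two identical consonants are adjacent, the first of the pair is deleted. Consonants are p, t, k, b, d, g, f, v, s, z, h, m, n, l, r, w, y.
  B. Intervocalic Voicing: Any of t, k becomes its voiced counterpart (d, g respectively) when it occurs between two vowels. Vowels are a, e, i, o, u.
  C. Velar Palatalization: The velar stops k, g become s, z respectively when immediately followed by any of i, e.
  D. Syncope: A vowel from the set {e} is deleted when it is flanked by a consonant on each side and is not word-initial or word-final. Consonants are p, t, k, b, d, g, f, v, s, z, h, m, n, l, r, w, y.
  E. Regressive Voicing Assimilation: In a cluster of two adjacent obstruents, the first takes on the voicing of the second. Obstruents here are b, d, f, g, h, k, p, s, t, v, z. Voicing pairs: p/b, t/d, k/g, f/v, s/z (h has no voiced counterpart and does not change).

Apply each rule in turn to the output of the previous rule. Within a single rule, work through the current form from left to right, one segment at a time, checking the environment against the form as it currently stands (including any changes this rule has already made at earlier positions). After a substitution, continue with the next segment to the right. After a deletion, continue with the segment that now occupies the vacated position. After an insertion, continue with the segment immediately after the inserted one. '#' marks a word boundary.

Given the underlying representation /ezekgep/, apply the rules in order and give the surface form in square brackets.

[esgsp]

A Degemination: no change — [ezekgep]
B Intervocalic Voicing: no change — [ezekgep]
C Velar Palatalization: [ezekgep] → [ezekzep]
D Syncope: [ezekzep] → [ezkzp]
E Regressive Voicing Assimilation: [ezkzp] → [esgsp]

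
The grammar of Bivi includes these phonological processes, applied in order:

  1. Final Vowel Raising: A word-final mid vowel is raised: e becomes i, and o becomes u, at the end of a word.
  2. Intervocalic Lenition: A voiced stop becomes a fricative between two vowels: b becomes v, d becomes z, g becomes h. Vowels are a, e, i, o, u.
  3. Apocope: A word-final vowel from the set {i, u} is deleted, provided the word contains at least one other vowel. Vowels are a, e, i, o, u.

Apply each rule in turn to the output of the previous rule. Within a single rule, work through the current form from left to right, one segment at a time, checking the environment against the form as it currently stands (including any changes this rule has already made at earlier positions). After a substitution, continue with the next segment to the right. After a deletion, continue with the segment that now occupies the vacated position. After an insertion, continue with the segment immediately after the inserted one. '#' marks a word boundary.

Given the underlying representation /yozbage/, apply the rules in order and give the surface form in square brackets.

[yozbah]

1 Final Vowel Raising: [yozbage] → [yozbagi]
2 Intervocalic Lenition: [yozbagi] → [yozbahi]
3 Apocope: [yozbahi] → [yozbah]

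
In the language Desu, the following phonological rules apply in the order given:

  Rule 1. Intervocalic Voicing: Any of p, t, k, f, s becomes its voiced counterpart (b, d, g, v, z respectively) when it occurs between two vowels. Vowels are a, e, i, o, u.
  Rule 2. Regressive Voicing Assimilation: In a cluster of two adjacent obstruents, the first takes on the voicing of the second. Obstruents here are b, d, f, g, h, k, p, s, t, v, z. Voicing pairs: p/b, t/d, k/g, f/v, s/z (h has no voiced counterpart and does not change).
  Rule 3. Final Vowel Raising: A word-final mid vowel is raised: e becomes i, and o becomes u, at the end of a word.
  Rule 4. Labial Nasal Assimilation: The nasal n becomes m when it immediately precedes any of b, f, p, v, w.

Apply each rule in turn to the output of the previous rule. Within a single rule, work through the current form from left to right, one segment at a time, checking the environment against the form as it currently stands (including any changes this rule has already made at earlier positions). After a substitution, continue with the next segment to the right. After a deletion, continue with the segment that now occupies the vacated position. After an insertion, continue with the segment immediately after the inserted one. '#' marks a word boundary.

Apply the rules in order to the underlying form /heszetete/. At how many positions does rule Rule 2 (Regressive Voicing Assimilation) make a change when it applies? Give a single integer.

Rule 1 Intervocalic Voicing: [heszetete] → [heszedede]
Rule 2 Regressive Voicing Assimilation: [heszedede] → [hezzedede]
Rule 3 Final Vowel Raising: [hezzedede] → [hezzededi]
Rule 4 Labial Nasal Assimilation: no change — [hezzededi]
Rule Rule 2 changed 1 position(s).

1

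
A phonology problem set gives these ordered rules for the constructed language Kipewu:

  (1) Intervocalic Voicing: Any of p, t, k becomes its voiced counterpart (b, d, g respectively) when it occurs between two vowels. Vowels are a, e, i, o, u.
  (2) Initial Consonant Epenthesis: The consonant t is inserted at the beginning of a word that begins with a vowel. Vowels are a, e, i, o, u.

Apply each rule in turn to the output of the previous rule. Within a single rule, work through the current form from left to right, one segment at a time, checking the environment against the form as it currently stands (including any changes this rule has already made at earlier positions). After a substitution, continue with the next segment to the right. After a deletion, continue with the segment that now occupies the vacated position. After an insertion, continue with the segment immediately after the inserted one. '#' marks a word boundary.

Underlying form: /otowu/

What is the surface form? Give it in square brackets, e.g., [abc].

[todowu]

(1) Intervocalic Voicing: [otowu] → [odowu]
(2) Initial Consonant Epenthesis: [odowu] → [todowu]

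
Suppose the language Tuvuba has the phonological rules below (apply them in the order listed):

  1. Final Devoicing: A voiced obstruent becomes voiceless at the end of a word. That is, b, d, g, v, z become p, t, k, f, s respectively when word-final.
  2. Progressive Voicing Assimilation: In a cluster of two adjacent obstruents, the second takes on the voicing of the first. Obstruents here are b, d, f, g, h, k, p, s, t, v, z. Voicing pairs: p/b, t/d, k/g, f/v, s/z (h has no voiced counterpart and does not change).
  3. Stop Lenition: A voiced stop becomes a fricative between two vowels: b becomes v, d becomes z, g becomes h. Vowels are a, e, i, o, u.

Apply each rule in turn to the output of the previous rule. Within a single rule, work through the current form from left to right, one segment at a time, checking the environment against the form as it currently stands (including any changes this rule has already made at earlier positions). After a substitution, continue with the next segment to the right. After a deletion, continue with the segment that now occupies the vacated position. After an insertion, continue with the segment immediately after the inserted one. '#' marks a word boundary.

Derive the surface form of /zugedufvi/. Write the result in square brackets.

1 Final Devoicing: no change — [zugedufvi]
2 Progressive Voicing Assimilation: [zugedufvi] → [zugeduffi]
3 Stop Lenition: [zugeduffi] → [zuhezuffi]

[zuhezuffi]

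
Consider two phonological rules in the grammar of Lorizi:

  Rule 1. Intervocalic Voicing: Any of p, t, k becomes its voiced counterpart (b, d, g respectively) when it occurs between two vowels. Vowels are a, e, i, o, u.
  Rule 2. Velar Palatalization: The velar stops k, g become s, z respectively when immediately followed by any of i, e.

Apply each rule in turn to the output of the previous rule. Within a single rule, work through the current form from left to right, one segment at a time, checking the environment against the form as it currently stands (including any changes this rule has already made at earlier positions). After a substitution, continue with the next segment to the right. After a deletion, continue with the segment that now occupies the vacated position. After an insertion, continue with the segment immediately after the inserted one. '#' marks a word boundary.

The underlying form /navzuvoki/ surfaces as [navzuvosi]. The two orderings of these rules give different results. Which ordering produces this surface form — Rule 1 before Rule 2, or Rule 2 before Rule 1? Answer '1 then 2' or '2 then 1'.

2 then 1

Order 1 then 2:
  1 Intervocalic Voicing: [navzuvoki] → [navzuvogi]
  2 Velar Palatalization: [navzuvogi] → [navzuvozi]
  result: [navzuvozi]
Order 2 then 1:
  2 Velar Palatalization: [navzuvoki] → [navzuvosi]
  1 Intervocalic Voicing: no change — [navzuvosi]
  result: [navzuvosi]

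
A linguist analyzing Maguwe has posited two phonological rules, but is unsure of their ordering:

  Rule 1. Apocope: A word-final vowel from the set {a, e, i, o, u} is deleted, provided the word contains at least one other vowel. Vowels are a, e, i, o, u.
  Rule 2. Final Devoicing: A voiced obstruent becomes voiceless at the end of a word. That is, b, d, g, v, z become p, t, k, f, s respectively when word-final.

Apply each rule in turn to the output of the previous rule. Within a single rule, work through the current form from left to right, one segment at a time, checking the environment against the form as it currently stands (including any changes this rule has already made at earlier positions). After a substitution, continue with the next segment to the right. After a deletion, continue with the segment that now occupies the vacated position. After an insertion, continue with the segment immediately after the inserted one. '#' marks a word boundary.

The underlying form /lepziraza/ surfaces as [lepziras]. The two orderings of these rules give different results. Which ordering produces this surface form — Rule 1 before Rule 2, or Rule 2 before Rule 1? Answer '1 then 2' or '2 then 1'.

1 then 2

Order 1 then 2:
  1 Apocope: [lepziraza] → [lepziraz]
  2 Final Devoicing: [lepziraz] → [lepziras]
  result: [lepziras]
Order 2 then 1:
  2 Final Devoicing: no change — [lepziraza]
  1 Apocope: [lepziraza] → [lepziraz]
  result: [lepziraz]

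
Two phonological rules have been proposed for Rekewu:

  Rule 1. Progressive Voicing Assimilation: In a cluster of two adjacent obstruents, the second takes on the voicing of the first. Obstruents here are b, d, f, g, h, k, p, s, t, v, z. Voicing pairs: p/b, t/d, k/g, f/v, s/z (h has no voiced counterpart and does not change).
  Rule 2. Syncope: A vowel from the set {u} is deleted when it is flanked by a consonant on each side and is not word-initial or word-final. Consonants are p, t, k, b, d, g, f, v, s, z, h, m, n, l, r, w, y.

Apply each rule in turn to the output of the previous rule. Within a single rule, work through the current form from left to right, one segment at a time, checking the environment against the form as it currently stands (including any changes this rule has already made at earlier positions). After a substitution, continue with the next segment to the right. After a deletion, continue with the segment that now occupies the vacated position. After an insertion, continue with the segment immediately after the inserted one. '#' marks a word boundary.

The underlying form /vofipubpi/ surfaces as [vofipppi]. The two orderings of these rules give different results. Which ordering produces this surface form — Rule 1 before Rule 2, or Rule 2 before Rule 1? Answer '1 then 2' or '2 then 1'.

Order 1 then 2:
  1 Progressive Voicing Assimilation: [vofipubpi] → [vofipubbi]
  2 Syncope: [vofipubbi] → [vofipbbi]
  result: [vofipbbi]
Order 2 then 1:
  2 Syncope: [vofipubpi] → [vofipbpi]
  1 Progressive Voicing Assimilation: [vofipbpi] → [vofipppi]
  result: [vofipppi]

2 then 1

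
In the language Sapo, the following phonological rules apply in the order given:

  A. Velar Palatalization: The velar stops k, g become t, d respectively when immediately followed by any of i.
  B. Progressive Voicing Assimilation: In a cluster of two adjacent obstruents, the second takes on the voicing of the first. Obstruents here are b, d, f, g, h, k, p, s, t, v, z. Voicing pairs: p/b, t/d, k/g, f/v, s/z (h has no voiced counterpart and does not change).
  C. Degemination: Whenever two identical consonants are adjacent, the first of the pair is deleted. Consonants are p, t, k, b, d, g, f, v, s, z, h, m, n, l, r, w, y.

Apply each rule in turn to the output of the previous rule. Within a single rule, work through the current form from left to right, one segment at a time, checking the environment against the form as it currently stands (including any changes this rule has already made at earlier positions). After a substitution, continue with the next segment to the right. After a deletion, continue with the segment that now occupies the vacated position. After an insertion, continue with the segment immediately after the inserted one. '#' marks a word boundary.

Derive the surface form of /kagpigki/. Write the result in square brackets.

[kagbigdi]

A Velar Palatalization: [kagpigki] → [kagpigti]
B Progressive Voicing Assimilation: [kagpigti] → [kagbigdi]
C Degemination: no change — [kagbigdi]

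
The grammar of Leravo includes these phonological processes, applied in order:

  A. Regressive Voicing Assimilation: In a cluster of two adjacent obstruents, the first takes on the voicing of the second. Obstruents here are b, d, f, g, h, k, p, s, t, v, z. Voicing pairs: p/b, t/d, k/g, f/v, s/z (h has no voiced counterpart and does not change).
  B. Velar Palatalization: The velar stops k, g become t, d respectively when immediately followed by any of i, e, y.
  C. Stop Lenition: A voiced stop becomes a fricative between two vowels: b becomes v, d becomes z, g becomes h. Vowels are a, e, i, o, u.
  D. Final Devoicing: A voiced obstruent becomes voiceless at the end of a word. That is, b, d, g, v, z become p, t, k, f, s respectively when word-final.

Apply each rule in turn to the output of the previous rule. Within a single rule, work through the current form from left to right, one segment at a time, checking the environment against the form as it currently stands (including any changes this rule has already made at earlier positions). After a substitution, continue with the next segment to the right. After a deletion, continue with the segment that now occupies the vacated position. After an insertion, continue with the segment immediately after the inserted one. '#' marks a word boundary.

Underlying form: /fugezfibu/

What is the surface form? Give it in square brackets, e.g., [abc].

[fuzesfivu]

A Regressive Voicing Assimilation: [fugezfibu] → [fugesfibu]
B Velar Palatalization: [fugesfibu] → [fudesfibu]
C Stop Lenition: [fudesfibu] → [fuzesfivu]
D Final Devoicing: no change — [fuzesfivu]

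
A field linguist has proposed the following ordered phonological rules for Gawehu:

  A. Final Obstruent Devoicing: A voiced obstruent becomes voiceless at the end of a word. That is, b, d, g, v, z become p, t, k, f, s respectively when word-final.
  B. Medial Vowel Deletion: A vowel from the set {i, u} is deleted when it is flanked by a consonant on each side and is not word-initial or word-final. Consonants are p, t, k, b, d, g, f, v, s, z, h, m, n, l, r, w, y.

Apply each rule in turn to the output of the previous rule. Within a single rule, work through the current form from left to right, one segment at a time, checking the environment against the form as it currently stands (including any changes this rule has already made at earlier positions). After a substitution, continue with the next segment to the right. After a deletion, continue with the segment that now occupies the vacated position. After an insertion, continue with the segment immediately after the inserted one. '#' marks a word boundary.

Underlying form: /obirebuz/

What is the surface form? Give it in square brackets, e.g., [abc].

A Final Obstruent Devoicing: [obirebuz] → [obirebus]
B Medial Vowel Deletion: [obirebus] → [obrebs]

[obrebs]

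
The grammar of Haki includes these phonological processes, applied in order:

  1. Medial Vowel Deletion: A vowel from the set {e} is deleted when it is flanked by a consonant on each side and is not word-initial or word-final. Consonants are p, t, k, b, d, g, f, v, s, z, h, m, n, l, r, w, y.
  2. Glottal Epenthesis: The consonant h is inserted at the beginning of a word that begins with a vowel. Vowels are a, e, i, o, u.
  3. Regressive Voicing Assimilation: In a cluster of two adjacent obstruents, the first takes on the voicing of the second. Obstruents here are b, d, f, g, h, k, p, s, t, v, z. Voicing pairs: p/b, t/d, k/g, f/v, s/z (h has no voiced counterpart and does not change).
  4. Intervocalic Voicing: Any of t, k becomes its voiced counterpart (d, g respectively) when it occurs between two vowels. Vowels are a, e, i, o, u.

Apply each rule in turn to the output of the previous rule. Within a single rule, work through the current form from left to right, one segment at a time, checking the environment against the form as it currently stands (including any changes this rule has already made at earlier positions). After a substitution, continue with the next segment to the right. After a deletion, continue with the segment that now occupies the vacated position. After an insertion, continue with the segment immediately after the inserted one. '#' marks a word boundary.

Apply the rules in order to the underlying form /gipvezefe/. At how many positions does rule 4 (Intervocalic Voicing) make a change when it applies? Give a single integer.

1 Medial Vowel Deletion: [gipvezefe] → [gipvzfe]
2 Glottal Epenthesis: no change — [gipvzfe]
3 Regressive Voicing Assimilation: [gipvzfe] → [gibvsfe]
4 Intervocalic Voicing: no change — [gibvsfe]
Rule 4 changed 0 position(s).

0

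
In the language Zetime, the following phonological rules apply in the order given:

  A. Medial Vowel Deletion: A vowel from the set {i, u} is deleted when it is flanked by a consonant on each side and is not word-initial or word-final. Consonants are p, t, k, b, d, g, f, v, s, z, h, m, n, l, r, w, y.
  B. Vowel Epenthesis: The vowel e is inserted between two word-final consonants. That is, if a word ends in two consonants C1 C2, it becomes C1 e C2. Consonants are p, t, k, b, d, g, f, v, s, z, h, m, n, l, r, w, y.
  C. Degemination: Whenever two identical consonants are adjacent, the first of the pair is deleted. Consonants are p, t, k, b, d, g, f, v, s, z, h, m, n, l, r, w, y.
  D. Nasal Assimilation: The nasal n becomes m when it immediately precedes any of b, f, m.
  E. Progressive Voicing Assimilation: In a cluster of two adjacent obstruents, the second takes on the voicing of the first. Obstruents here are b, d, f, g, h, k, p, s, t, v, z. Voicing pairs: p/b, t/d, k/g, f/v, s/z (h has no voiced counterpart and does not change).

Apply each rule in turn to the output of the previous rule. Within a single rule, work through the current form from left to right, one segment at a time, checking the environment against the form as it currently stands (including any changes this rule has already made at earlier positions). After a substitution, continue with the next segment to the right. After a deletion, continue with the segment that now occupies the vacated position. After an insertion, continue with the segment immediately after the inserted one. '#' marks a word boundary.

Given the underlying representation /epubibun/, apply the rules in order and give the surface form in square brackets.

A Medial Vowel Deletion: [epubibun] → [epbbn]
B Vowel Epenthesis: [epbbn] → [epbben]
C Degemination: [epbben] → [epben]
D Nasal Assimilation: no change — [epben]
E Progressive Voicing Assimilation: [epben] → [eppen]

[eppen]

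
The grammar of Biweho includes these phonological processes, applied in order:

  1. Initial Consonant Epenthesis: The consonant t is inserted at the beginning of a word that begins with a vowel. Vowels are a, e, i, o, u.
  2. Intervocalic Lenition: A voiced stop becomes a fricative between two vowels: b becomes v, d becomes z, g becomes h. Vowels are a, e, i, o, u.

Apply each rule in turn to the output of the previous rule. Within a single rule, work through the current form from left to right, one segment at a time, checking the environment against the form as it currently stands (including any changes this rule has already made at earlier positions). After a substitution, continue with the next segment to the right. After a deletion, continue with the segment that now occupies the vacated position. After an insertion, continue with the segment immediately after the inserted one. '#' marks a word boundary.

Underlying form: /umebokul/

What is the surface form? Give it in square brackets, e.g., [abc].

1 Initial Consonant Epenthesis: [umebokul] → [tumebokul]
2 Intervocalic Lenition: [tumebokul] → [tumevokul]

[tumevokul]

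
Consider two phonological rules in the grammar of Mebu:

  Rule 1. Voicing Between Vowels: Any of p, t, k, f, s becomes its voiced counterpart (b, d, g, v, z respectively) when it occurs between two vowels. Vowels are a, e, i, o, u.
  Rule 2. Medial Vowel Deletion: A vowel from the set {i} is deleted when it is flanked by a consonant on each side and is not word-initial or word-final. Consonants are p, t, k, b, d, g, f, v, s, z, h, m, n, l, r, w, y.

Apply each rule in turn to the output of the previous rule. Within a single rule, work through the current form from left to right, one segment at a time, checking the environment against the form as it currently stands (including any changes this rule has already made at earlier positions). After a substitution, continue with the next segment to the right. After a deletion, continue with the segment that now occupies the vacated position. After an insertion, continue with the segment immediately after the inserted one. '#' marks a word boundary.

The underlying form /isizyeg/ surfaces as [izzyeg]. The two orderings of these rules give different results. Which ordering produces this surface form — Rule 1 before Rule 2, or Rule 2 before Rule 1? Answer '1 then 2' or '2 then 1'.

Order 1 then 2:
  1 Voicing Between Vowels: [isizyeg] → [izizyeg]
  2 Medial Vowel Deletion: [izizyeg] → [izzyeg]
  result: [izzyeg]
Order 2 then 1:
  2 Medial Vowel Deletion: [isizyeg] → [iszyeg]
  1 Voicing Between Vowels: no change — [iszyeg]
  result: [iszyeg]

1 then 2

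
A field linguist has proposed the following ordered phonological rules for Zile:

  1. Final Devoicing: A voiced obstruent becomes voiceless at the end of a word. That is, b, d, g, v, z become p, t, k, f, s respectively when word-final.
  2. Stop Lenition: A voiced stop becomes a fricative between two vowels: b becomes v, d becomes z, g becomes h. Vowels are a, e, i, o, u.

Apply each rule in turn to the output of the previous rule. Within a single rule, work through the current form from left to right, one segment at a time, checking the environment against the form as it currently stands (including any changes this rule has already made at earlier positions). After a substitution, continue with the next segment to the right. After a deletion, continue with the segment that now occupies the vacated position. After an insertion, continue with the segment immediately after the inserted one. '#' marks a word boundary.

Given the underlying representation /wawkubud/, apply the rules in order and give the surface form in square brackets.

[wawkuvut]

1 Final Devoicing: [wawkubud] → [wawkubut]
2 Stop Lenition: [wawkubut] → [wawkuvut]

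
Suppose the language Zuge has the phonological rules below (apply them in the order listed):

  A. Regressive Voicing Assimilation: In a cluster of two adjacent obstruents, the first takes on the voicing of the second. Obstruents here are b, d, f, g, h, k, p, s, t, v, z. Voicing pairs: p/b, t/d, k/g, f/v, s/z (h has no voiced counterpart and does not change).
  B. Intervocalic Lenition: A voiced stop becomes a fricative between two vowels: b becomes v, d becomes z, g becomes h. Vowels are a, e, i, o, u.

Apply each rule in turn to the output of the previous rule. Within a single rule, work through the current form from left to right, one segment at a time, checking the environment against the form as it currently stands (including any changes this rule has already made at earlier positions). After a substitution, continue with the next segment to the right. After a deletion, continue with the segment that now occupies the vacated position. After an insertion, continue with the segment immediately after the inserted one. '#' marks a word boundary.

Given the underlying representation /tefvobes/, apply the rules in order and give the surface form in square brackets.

[tevvoves]

A Regressive Voicing Assimilation: [tefvobes] → [tevvobes]
B Intervocalic Lenition: [tevvobes] → [tevvoves]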